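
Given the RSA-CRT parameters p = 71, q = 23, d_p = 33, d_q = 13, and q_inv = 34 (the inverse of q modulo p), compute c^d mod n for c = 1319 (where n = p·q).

1099

m₁ = c^(d_p) mod p: c ≡ 41 (mod 71), and 41^33 mod 71 = 34.
m₂ = c^(d_q) mod q: c ≡ 8 (mod 23), and 8^13 mod 23 = 18.
h = q_inv·(m₁ − m₂) mod p = 34·(34 − 18) mod 71 = 47.
m = m₂ + h·q = 18 + 47·23 = 1099.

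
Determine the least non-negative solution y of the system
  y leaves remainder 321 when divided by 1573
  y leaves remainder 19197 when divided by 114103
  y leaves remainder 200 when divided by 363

gcd(1573, 114103) = 121 and 121 | (19197 − 321), so the pair is consistent; merging gives y ≡ 19197 (mod 1483339), where 1483339 = lcm(1573, 114103).
gcd(1483339, 363) = 121 and 121 | (200 − 19197), so the pair is consistent; merging gives y ≡ 2985875 (mod 4450017), where 4450017 = lcm(1483339, 363).
The solution is unique modulo lcm(1573, 114103, 363) = 4450017.

2985875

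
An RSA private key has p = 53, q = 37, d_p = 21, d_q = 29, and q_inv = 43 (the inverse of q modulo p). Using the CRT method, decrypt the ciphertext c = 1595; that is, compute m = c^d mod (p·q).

1723

m₁ = c^(d_p) mod p: c ≡ 5 (mod 53), and 5^21 mod 53 = 27.
m₂ = c^(d_q) mod q: c ≡ 4 (mod 37), and 4^29 mod 37 = 21.
h = q_inv·(m₁ − m₂) mod p = 43·(27 − 21) mod 53 = 46.
m = m₂ + h·q = 21 + 46·37 = 1723.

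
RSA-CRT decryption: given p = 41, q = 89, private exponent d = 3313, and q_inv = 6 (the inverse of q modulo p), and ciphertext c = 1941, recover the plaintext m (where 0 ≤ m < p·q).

d_p = d mod (p−1) = 3313 mod 40 = 33; d_q = d mod (q−1) = 57.
m₁ = c^(d_p) mod p: c ≡ 14 (mod 41), and 14^33 mod 41 = 14.
m₂ = c^(d_q) mod q: c ≡ 72 (mod 89), and 72^57 mod 89 = 36.
h = q_inv·(m₁ − m₂) mod p = 6·(14 − 36) mod 41 = 32.
m = m₂ + h·q = 36 + 32·89 = 2884.

2884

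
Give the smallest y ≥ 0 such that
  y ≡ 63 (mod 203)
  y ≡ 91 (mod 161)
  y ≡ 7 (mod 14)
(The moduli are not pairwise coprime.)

gcd(203, 161) = 7 and 7 | (91 − 63), so the pair is consistent; merging gives y ≡ 3311 (mod 4669), where 4669 = lcm(203, 161).
gcd(4669, 14) = 7 and 7 | (7 − 3311), so the pair is consistent; merging gives y ≡ 3311 (mod 9338), where 9338 = lcm(4669, 14).
The solution is unique modulo lcm(203, 161, 14) = 9338.

3311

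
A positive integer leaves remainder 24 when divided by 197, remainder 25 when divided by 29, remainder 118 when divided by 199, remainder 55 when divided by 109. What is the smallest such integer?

26295978

From n ≡ 24 (mod 197) write n = 24 + 197t. Substituting into n ≡ 25 (mod 29) gives 197t ≡ 1 (mod 29), and since 23⁻¹ ≡ 24 (mod 29), t ≡ 24. Hence n ≡ 24 + 197·24 = 4752 (mod 5713).
From n ≡ 4752 (mod 5713) write n = 4752 + 5713t. Substituting into n ≡ 118 (mod 199) gives 5713t ≡ 142 (mod 199), and since 141⁻¹ ≡ 24 (mod 199), t ≡ 25. Hence n ≡ 4752 + 5713·25 = 147577 (mod 1136887).
From n ≡ 147577 (mod 1136887) write n = 147577 + 1136887t. Substituting into n ≡ 55 (mod 109) gives 1136887t ≡ 64 (mod 109), and since 17⁻¹ ≡ 77 (mod 109), t ≡ 23. Hence n ≡ 147577 + 1136887·23 = 26295978 (mod 123920683).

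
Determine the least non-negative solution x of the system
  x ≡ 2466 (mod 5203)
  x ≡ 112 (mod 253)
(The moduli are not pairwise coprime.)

Combine the congruences pairwise.
gcd(5203, 253) = 11 and 11 | (112 − 2466), so the pair is consistent; merging gives x ≡ 18075 (mod 119669), where 119669 = lcm(5203, 253).
The solution is unique modulo lcm(5203, 253) = 119669.

18075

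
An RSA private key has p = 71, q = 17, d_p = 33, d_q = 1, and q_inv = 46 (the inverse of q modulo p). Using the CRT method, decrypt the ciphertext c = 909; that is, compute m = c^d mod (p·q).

25

m₁ = c^(d_p) mod p: c ≡ 57 (mod 71), and 57^33 mod 71 = 25.
m₂ = c^(d_q) mod q: c ≡ 8 (mod 17), and 8^1 mod 17 = 8.
h = q_inv·(m₁ − m₂) mod p = 46·(25 − 8) mod 71 = 1.
m = m₂ + h·q = 8 + 1·17 = 25.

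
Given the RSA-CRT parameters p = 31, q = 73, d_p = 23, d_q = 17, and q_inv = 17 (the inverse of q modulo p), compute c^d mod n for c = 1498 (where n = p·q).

m₁ = c^(d_p) mod p: c ≡ 10 (mod 31), and 10^23 mod 31 = 14.
m₂ = c^(d_q) mod q: c ≡ 38 (mod 73), and 38^17 mod 73 = 48.
h = q_inv·(m₁ − m₂) mod p = 17·(14 − 48) mod 31 = 11.
m = m₂ + h·q = 48 + 11·73 = 851.

851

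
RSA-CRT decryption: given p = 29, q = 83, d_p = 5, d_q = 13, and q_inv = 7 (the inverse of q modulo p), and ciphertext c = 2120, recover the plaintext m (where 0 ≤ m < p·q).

678

m₁ = c^(d_p) mod p: c ≡ 3 (mod 29), and 3^5 mod 29 = 11.
m₂ = c^(d_q) mod q: c ≡ 45 (mod 83), and 45^13 mod 83 = 14.
h = q_inv·(m₁ − m₂) mod p = 7·(11 − 14) mod 29 = 8.
m = m₂ + h·q = 14 + 8·83 = 678.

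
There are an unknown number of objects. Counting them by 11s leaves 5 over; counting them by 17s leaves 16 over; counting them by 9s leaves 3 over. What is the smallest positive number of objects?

390

Combine the congruences pairwise.
From N ≡ 5 (mod 11) write N = 5 + 11t. Substituting into N ≡ 16 (mod 17) gives 11t ≡ 11 (mod 17), and since 11⁻¹ ≡ 14 (mod 17), t ≡ 1. Hence N ≡ 5 + 11·1 = 16 (mod 187).
From N ≡ 16 (mod 187) write N = 16 + 187t. Substituting into N ≡ 3 (mod 9) gives 187t ≡ 5 (mod 9), and since 7⁻¹ ≡ 4 (mod 9), t ≡ 2. Hence N ≡ 16 + 187·2 = 390 (mod 1683).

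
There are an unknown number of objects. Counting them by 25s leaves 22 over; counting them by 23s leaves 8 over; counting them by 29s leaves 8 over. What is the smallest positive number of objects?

11347

The moduli are pairwise coprime; M = 25·23·29 = 16675.
M/25 = 667; 667 ≡ 17 (mod 25); 17·3 ≡ 1, so inverse 3.
M/23 = 725; 725 ≡ 12 (mod 23); 12·2 ≡ 1, so inverse 2.
M/29 = 575; 575 ≡ 24 (mod 29); 24·23 ≡ 1, so inverse 23.
N ≡ 22·667·3 + 8·725·2 + 8·575·23 = 161422.
161422 mod 16675 = 11347.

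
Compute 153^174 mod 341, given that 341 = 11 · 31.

Mod 11: 153 ≡ 10; by Fermat, exponent reduces to 174 mod 10 = 4; 10^4 ≡ 1 (mod 11).
Mod 31: 153 ≡ 29; by Fermat, exponent reduces to 174 mod 30 = 24; 29^24 ≡ 16 (mod 31).
Combine by CRT: x ≡ 1 (mod 11), x ≡ 16 (mod 31) ⇒ x ≡ 78 (mod 341).

78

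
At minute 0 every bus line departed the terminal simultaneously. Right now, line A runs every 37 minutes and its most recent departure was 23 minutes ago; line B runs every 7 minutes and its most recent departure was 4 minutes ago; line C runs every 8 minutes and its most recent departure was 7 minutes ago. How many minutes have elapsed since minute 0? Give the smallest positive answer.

The moduli are pairwise coprime; N = 37·7·8 = 2072.
N/37 = 56; 56 ≡ 19 (mod 37); 19·2 ≡ 1, so inverse 2.
N/7 = 296; 296 ≡ 2 (mod 7); 2·4 ≡ 1, so inverse 4.
N/8 = 259; 259 ≡ 3 (mod 8); 3·3 ≡ 1, so inverse 3.
t ≡ 23·56·2 + 4·296·4 + 7·259·3 = 12751.
12751 mod 2072 = 319.

319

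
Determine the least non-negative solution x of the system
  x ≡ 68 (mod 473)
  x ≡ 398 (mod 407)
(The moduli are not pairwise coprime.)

2433

gcd(473, 407) = 11 and 11 | (398 − 68), so the pair is consistent; merging gives x ≡ 2433 (mod 17501), where 17501 = lcm(473, 407).
The solution is unique modulo lcm(473, 407) = 17501.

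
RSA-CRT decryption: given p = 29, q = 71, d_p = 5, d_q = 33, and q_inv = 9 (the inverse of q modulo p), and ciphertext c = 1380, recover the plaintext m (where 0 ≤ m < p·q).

m₁ = c^(d_p) mod p: c ≡ 17 (mod 29), and 17^5 mod 29 = 17.
m₂ = c^(d_q) mod q: c ≡ 31 (mod 71), and 31^33 mod 71 = 28.
h = q_inv·(m₁ − m₂) mod p = 9·(17 − 28) mod 29 = 17.
m = m₂ + h·q = 28 + 17·71 = 1235.

1235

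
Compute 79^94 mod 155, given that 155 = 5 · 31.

131

Mod 5: 79 ≡ 4; by Fermat, exponent reduces to 94 mod 4 = 2; 4^2 ≡ 1 (mod 5).
Mod 31: 79 ≡ 17; by Fermat, exponent reduces to 94 mod 30 = 4; 17^4 ≡ 7 (mod 31).
Combine by CRT: x ≡ 1 (mod 5), x ≡ 7 (mod 31) ⇒ x ≡ 131 (mod 155).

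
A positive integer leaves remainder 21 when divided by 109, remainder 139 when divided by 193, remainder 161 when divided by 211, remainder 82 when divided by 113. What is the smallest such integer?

The moduli are pairwise coprime; N = 109·193·211·113 = 501585191.
N/109 = 4601699; 4601699 ≡ 46 (mod 109); 46·64 ≡ 1, so inverse 64.
N/193 = 2598887; 2598887 ≡ 142 (mod 193); 142·140 ≡ 1, so inverse 140.
N/211 = 2377181; 2377181 ≡ 55 (mod 211); 55·188 ≡ 1, so inverse 188.
N/113 = 4438807; 4438807 ≡ 54 (mod 113); 54·90 ≡ 1, so inverse 90.
x ≡ 21·4601699·64 + 139·2598887·140 + 161·2377181·188 + 82·4438807·90 = 161469934644.
161469934644 mod 501585191 = 461088333.

461088333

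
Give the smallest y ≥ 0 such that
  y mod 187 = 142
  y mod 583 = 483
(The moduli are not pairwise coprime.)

6313

gcd(187, 583) = 11 and 11 | (483 − 142), so the pair is consistent; merging gives y ≡ 6313 (mod 9911), where 9911 = lcm(187, 583).
The solution is unique modulo lcm(187, 583) = 9911.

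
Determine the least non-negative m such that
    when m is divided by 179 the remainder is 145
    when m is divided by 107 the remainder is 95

From m ≡ 145 (mod 179) write m = 145 + 179t. Substituting into m ≡ 95 (mod 107) gives 179t ≡ 57 (mod 107), and since 72⁻¹ ≡ 55 (mod 107), t ≡ 32. Hence m ≡ 145 + 179·32 = 5873 (mod 19153).

5873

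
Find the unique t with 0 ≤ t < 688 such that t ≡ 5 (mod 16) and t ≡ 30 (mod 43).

245

Combine the congruences pairwise.
From t ≡ 5 (mod 16) write t = 5 + 16s. Substituting into t ≡ 30 (mod 43) gives 16s ≡ 25 (mod 43), and since 16⁻¹ ≡ 35 (mod 43), s ≡ 15. Hence t ≡ 5 + 16·15 = 245 (mod 688).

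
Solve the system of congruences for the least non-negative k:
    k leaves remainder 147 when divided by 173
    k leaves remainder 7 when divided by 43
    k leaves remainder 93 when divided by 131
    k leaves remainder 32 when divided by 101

The moduli are pairwise coprime; N = 173·43·131·101 = 98425409.
N/173 = 568933; 568933 ≡ 109 (mod 173); 109·100 ≡ 1, so inverse 100.
N/43 = 2288963; 2288963 ≡ 30 (mod 43); 30·33 ≡ 1, so inverse 33.
N/131 = 751339; 751339 ≡ 54 (mod 131); 54·17 ≡ 1, so inverse 17.
N/101 = 974509; 974509 ≡ 61 (mod 101); 61·53 ≡ 1, so inverse 53.
k ≡ 147·568933·100 + 7·2288963·33 + 93·751339·17 + 32·974509·53 = 11732699776.
11732699776 mod 98425409 = 20076105.

20076105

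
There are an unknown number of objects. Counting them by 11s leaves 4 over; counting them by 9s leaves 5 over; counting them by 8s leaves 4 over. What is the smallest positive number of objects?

From N ≡ 4 (mod 11) write N = 4 + 11t. Substituting into N ≡ 5 (mod 9) gives 11t ≡ 1 (mod 9), and since 2⁻¹ ≡ 5 (mod 9), t ≡ 5. Hence N ≡ 4 + 11·5 = 59 (mod 99).
From N ≡ 59 (mod 99) write N = 59 + 99t. Substituting into N ≡ 4 (mod 8) gives 99t ≡ 1 (mod 8), and since 3⁻¹ ≡ 3 (mod 8), t ≡ 3. Hence N ≡ 59 + 99·3 = 356 (mod 792).

356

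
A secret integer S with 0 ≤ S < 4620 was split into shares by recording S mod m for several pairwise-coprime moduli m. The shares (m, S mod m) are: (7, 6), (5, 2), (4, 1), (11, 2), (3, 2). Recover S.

Combine the congruences pairwise.
From S ≡ 6 (mod 7) write S = 6 + 7t. Substituting into S ≡ 2 (mod 5) gives 7t ≡ 1 (mod 5), and since 2⁻¹ ≡ 3 (mod 5), t ≡ 3. Hence S ≡ 6 + 7·3 = 27 (mod 35).
From S ≡ 27 (mod 35) write S = 27 + 35t. Substituting into S ≡ 1 (mod 4) gives 35t ≡ 2 (mod 4), and since 3⁻¹ ≡ 3 (mod 4), t ≡ 2. Hence S ≡ 27 + 35·2 = 97 (mod 140).
From S ≡ 97 (mod 140) write S = 97 + 140t. Substituting into S ≡ 2 (mod 11) gives 140t ≡ 4 (mod 11), and since 8⁻¹ ≡ 7 (mod 11), t ≡ 6. Hence S ≡ 97 + 140·6 = 937 (mod 1540).
From S ≡ 937 (mod 1540) write S = 937 + 1540t. Substituting into S ≡ 2 (mod 3) gives 1540t ≡ 1 (mod 3), and since 1⁻¹ ≡ 1 (mod 3), t ≡ 1. Hence S ≡ 937 + 1540·1 = 2477 (mod 4620).

2477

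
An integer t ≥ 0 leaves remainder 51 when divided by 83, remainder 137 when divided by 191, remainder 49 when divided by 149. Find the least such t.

1310206

From t ≡ 51 (mod 83) write t = 51 + 83s. Substituting into t ≡ 137 (mod 191) gives 83s ≡ 86 (mod 191), and since 83⁻¹ ≡ 168 (mod 191), s ≡ 123. Hence t ≡ 51 + 83·123 = 10260 (mod 15853).
From t ≡ 10260 (mod 15853) write t = 10260 + 15853s. Substituting into t ≡ 49 (mod 149) gives 15853s ≡ 70 (mod 149), and since 59⁻¹ ≡ 48 (mod 149), s ≡ 82. Hence t ≡ 10260 + 15853·82 = 1310206 (mod 2362097).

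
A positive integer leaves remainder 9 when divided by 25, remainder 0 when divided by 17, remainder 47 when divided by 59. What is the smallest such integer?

The moduli are pairwise coprime; N = 25·17·59 = 25075.
N/25 = 1003; 1003 ≡ 3 (mod 25); 3·17 ≡ 1, so inverse 17.
N/17 = 1475; 1475 ≡ 13 (mod 17); 13·4 ≡ 1, so inverse 4.
N/59 = 425; 425 ≡ 12 (mod 59); 12·5 ≡ 1, so inverse 5.
t ≡ 9·1003·17 + 0·1475·4 + 47·425·5 = 253334.
253334 mod 25075 = 2584.

2584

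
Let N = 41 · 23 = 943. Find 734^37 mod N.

467

Mod 41: 734 ≡ 37; 37^37 ≡ 16 (mod 41).
Mod 23: 734 ≡ 21; by Fermat, exponent reduces to 37 mod 22 = 15; 21^15 ≡ 7 (mod 23).
Combine by CRT: x ≡ 16 (mod 41), x ≡ 7 (mod 23) ⇒ x ≡ 467 (mod 943).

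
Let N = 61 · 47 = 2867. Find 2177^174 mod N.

Mod 61: 2177 ≡ 42; by Fermat, exponent reduces to 174 mod 60 = 54; 42^54 ≡ 20 (mod 61).
Mod 47: 2177 ≡ 15; by Fermat, exponent reduces to 174 mod 46 = 36; 15^36 ≡ 3 (mod 47).
Combine by CRT: x ≡ 20 (mod 61), x ≡ 3 (mod 47) ⇒ x ≡ 1789 (mod 2867).

1789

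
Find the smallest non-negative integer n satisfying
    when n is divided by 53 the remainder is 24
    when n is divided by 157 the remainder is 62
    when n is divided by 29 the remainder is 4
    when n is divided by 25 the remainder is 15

4329965

The moduli are pairwise coprime; M = 53·157·29·25 = 6032725.
M/53 = 113825; 113825 ≡ 34 (mod 53); 34·39 ≡ 1, so inverse 39.
M/157 = 38425; 38425 ≡ 117 (mod 157); 117·51 ≡ 1, so inverse 51.
M/29 = 208025; 208025 ≡ 8 (mod 29); 8·11 ≡ 1, so inverse 11.
M/25 = 241309; 241309 ≡ 9 (mod 25); 9·14 ≡ 1, so inverse 14.
n ≡ 24·113825·39 + 62·38425·51 + 4·208025·11 + 15·241309·14 = 287868040.
287868040 mod 6032725 = 4329965.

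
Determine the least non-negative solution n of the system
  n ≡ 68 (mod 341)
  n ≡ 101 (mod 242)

5183

Combine the congruences pairwise.
gcd(341, 242) = 11 and 11 | (101 − 68), so the pair is consistent; merging gives n ≡ 5183 (mod 7502), where 7502 = lcm(341, 242).
The solution is unique modulo lcm(341, 242) = 7502.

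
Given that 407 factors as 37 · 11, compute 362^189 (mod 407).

142

Mod 37: 362 ≡ 29; by Fermat, exponent reduces to 189 mod 36 = 9; 29^9 ≡ 31 (mod 37).
Mod 11: 362 ≡ 10; by Fermat, exponent reduces to 189 mod 10 = 9; 10^9 ≡ 10 (mod 11).
Combine by CRT: x ≡ 31 (mod 37), x ≡ 10 (mod 11) ⇒ x ≡ 142 (mod 407).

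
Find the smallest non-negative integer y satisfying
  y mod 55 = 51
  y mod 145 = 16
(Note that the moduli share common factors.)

161

Combine the congruences pairwise.
gcd(55, 145) = 5 and 5 | (16 − 51), so the pair is consistent; merging gives y ≡ 161 (mod 1595), where 1595 = lcm(55, 145).
The solution is unique modulo lcm(55, 145) = 1595.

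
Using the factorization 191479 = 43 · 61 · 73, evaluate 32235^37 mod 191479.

Mod 43: 32235 ≡ 28; 28^37 ≡ 26 (mod 43).
Mod 61: 32235 ≡ 27; 27^37 ≡ 3 (mod 61).
Mod 73: 32235 ≡ 42; 42^37 ≡ 31 (mod 73).
Combine by CRT: x ≡ 26 (mod 43), x ≡ 3 (mod 61), x ≡ 31 (mod 73) ⇒ x ≡ 179465 (mod 191479).

179465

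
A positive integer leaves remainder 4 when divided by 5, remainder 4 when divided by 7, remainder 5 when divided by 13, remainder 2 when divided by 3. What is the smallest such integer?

1019

The moduli are pairwise coprime; N = 5·7·13·3 = 1365.
N/5 = 273; 273 ≡ 3 (mod 5); 3·2 ≡ 1, so inverse 2.
N/7 = 195; 195 ≡ 6 (mod 7); 6·6 ≡ 1, so inverse 6.
N/13 = 105; 105 ≡ 1 (mod 13), inverse 1.
N/3 = 455; 455 ≡ 2 (mod 3); 2·2 ≡ 1, so inverse 2.
x ≡ 4·273·2 + 4·195·6 + 5·105·1 + 2·455·2 = 9209.
9209 mod 1365 = 1019.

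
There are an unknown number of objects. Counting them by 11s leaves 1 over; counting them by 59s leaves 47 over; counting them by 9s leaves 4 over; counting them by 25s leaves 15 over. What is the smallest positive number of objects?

131440

The moduli are pairwise coprime; M = 11·59·9·25 = 146025.
M/11 = 13275; 13275 ≡ 9 (mod 11); 9·5 ≡ 1, so inverse 5.
M/59 = 2475; 2475 ≡ 56 (mod 59); 56·39 ≡ 1, so inverse 39.
M/9 = 16225; 16225 ≡ 7 (mod 9); 7·4 ≡ 1, so inverse 4.
M/25 = 5841; 5841 ≡ 16 (mod 25); 16·11 ≡ 1, so inverse 11.
N ≡ 1·13275·5 + 47·2475·39 + 4·16225·4 + 15·5841·11 = 5826415.
5826415 mod 146025 = 131440.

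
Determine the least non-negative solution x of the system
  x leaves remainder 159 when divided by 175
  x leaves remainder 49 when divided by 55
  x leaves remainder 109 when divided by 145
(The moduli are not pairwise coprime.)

11709

gcd(175, 55) = 5 and 5 | (49 − 159), so the pair is consistent; merging gives x ≡ 159 (mod 1925), where 1925 = lcm(175, 55).
gcd(1925, 145) = 5 and 5 | (109 − 159), so the pair is consistent; merging gives x ≡ 11709 (mod 55825), where 55825 = lcm(1925, 145).
The solution is unique modulo lcm(175, 55, 145) = 55825.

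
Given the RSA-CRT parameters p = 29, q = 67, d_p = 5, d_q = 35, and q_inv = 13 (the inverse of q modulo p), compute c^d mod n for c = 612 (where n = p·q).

m₁ = c^(d_p) mod p: c ≡ 3 (mod 29), and 3^5 mod 29 = 11.
m₂ = c^(d_q) mod q: c ≡ 9 (mod 67), and 9^35 mod 67 = 14.
h = q_inv·(m₁ − m₂) mod p = 13·(11 − 14) mod 29 = 19.
m = m₂ + h·q = 14 + 19·67 = 1287.

1287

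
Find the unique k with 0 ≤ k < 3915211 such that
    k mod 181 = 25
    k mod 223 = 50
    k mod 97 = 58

The moduli are pairwise coprime; N = 181·223·97 = 3915211.
N/181 = 21631; 21631 ≡ 92 (mod 181); 92·61 ≡ 1, so inverse 61.
N/223 = 17557; 17557 ≡ 163 (mod 223); 163·26 ≡ 1, so inverse 26.
N/97 = 40363; 40363 ≡ 11 (mod 97); 11·53 ≡ 1, so inverse 53.
k ≡ 25·21631·61 + 50·17557·26 + 58·40363·53 = 179887237.
179887237 mod 3915211 = 3702742.

3702742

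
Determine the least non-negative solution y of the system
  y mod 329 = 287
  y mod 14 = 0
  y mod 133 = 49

3906

gcd(329, 14) = 7 and 7 | (0 − 287), so the pair is consistent; merging gives y ≡ 616 (mod 658), where 658 = lcm(329, 14).
gcd(658, 133) = 7 and 7 | (49 − 616), so the pair is consistent; merging gives y ≡ 3906 (mod 12502), where 12502 = lcm(658, 133).
The solution is unique modulo lcm(329, 14, 133) = 12502.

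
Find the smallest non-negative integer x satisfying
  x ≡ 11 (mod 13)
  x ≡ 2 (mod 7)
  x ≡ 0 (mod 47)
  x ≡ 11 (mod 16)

45355

From x ≡ 11 (mod 13) write x = 11 + 13t. Substituting into x ≡ 2 (mod 7) gives 13t ≡ 5 (mod 7), and since 6⁻¹ ≡ 6 (mod 7), t ≡ 2. Hence x ≡ 11 + 13·2 = 37 (mod 91).
From x ≡ 37 (mod 91) write x = 37 + 91t. Substituting into x ≡ 0 (mod 47) gives 91t ≡ 10 (mod 47), and since 44⁻¹ ≡ 31 (mod 47), t ≡ 28. Hence x ≡ 37 + 91·28 = 2585 (mod 4277).
From x ≡ 2585 (mod 4277) write x = 2585 + 4277t. Substituting into x ≡ 11 (mod 16) gives 4277t ≡ 2 (mod 16), and since 5⁻¹ ≡ 13 (mod 16), t ≡ 10. Hence x ≡ 2585 + 4277·10 = 45355 (mod 68432).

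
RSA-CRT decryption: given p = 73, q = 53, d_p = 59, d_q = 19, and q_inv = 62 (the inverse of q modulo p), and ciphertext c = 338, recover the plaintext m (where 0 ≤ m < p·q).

m₁ = c^(d_p) mod p: c ≡ 46 (mod 73), and 46^59 mod 73 = 27.
m₂ = c^(d_q) mod q: c ≡ 20 (mod 53), and 20^19 mod 53 = 5.
h = q_inv·(m₁ − m₂) mod p = 62·(27 − 5) mod 73 = 50.
m = m₂ + h·q = 5 + 50·53 = 2655.

2655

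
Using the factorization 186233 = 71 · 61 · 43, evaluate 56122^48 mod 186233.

67683

Mod 71: 56122 ≡ 32; 32^48 ≡ 20 (mod 71).
Mod 61: 56122 ≡ 2; 2^48 ≡ 34 (mod 61).
Mod 43: 56122 ≡ 7; by Fermat, exponent reduces to 48 mod 42 = 6; 7^6 ≡ 1 (mod 43).
Combine by CRT: x ≡ 20 (mod 71), x ≡ 34 (mod 61), x ≡ 1 (mod 43) ⇒ x ≡ 67683 (mod 186233).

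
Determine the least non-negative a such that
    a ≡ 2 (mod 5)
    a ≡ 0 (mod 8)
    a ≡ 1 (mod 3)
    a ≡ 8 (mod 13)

The moduli are pairwise coprime; N = 5·8·3·13 = 1560.
N/5 = 312; 312 ≡ 2 (mod 5); 2·3 ≡ 1, so inverse 3.
N/8 = 195; 195 ≡ 3 (mod 8); 3·3 ≡ 1, so inverse 3.
N/3 = 520; 520 ≡ 1 (mod 3), inverse 1.
N/13 = 120; 120 ≡ 3 (mod 13); 3·9 ≡ 1, so inverse 9.
a ≡ 2·312·3 + 0·195·3 + 1·520·1 + 8·120·9 = 11032.
11032 mod 1560 = 112.

112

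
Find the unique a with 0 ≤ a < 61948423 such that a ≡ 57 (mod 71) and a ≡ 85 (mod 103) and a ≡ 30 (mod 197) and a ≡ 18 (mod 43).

From a ≡ 57 (mod 71) write a = 57 + 71t. Substituting into a ≡ 85 (mod 103) gives 71t ≡ 28 (mod 103), and since 71⁻¹ ≡ 74 (mod 103), t ≡ 12. Hence a ≡ 57 + 71·12 = 909 (mod 7313).
From a ≡ 909 (mod 7313) write a = 909 + 7313t. Substituting into a ≡ 30 (mod 197) gives 7313t ≡ 106 (mod 197), and since 24⁻¹ ≡ 156 (mod 197), t ≡ 185. Hence a ≡ 909 + 7313·185 = 1353814 (mod 1440661).
From a ≡ 1353814 (mod 1440661) write a = 1353814 + 1440661t. Substituting into a ≡ 18 (mod 43) gives 1440661t ≡ 16 (mod 43), and since 32⁻¹ ≡ 39 (mod 43), t ≡ 22. Hence a ≡ 1353814 + 1440661·22 = 33048356 (mod 61948423).

33048356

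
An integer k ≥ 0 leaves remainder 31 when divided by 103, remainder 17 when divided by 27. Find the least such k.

1988

From k ≡ 31 (mod 103) write k = 31 + 103t. Substituting into k ≡ 17 (mod 27) gives 103t ≡ 13 (mod 27), and since 22⁻¹ ≡ 16 (mod 27), t ≡ 19. Hence k ≡ 31 + 103·19 = 1988 (mod 2781).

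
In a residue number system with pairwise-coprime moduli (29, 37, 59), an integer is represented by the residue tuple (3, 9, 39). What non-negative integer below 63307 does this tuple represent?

Combine the congruences pairwise.
From x ≡ 3 (mod 29) write x = 3 + 29t. Substituting into x ≡ 9 (mod 37) gives 29t ≡ 6 (mod 37), and since 29⁻¹ ≡ 23 (mod 37), t ≡ 27. Hence x ≡ 3 + 29·27 = 786 (mod 1073).
From x ≡ 786 (mod 1073) write x = 786 + 1073t. Substituting into x ≡ 39 (mod 59) gives 1073t ≡ 20 (mod 59), and since 11⁻¹ ≡ 43 (mod 59), t ≡ 34. Hence x ≡ 786 + 1073·34 = 37268 (mod 63307).

37268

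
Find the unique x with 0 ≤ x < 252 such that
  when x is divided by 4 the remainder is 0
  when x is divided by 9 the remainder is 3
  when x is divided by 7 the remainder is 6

The moduli are pairwise coprime; N = 4·9·7 = 252.
N/4 = 63; 63 ≡ 3 (mod 4); 3·3 ≡ 1, so inverse 3.
N/9 = 28; 28 ≡ 1 (mod 9), inverse 1.
N/7 = 36; 36 ≡ 1 (mod 7), inverse 1.
x ≡ 0·63·3 + 3·28·1 + 6·36·1 = 300.
300 mod 252 = 48.

48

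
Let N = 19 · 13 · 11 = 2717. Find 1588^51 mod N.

2699

Mod 19: 1588 ≡ 11; by Fermat, exponent reduces to 51 mod 18 = 15; 11^15 ≡ 1 (mod 19).
Mod 13: 1588 ≡ 2; by Fermat, exponent reduces to 51 mod 12 = 3; 2^3 ≡ 8 (mod 13).
Mod 11: 1588 ≡ 4; by Fermat, exponent reduces to 51 mod 10 = 1; 4^1 ≡ 4 (mod 11).
Combine by CRT: x ≡ 1 (mod 19), x ≡ 8 (mod 13), x ≡ 4 (mod 11) ⇒ x ≡ 2699 (mod 2717).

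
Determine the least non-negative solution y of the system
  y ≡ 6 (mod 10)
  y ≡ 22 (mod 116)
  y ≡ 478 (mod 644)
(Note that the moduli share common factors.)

82266

gcd(10, 116) = 2 and 2 | (22 − 6), so the pair is consistent; merging gives y ≡ 486 (mod 580), where 580 = lcm(10, 116).
gcd(580, 644) = 4 and 4 | (478 − 486), so the pair is consistent; merging gives y ≡ 82266 (mod 93380), where 93380 = lcm(580, 644).
The solution is unique modulo lcm(10, 116, 644) = 93380.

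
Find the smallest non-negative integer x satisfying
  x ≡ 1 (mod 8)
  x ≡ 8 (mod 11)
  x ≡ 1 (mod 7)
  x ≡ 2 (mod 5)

The moduli are pairwise coprime; N = 8·11·7·5 = 3080.
N/8 = 385; 385 ≡ 1 (mod 8), inverse 1.
N/11 = 280; 280 ≡ 5 (mod 11); 5·9 ≡ 1, so inverse 9.
N/7 = 440; 440 ≡ 6 (mod 7); 6·6 ≡ 1, so inverse 6.
N/5 = 616; 616 ≡ 1 (mod 5), inverse 1.
x ≡ 1·385·1 + 8·280·9 + 1·440·6 + 2·616·1 = 24417.
24417 mod 3080 = 2857.

2857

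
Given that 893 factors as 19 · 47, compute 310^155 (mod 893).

397

Mod 19: 310 ≡ 6; by Fermat, exponent reduces to 155 mod 18 = 11; 6^11 ≡ 17 (mod 19).
Mod 47: 310 ≡ 28; by Fermat, exponent reduces to 155 mod 46 = 17; 28^17 ≡ 21 (mod 47).
Combine by CRT: x ≡ 17 (mod 19), x ≡ 21 (mod 47) ⇒ x ≡ 397 (mod 893).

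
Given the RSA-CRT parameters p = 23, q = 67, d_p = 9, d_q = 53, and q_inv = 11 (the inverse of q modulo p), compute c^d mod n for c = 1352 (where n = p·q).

1116

m₁ = c^(d_p) mod p: c ≡ 18 (mod 23), and 18^9 mod 23 = 12.
m₂ = c^(d_q) mod q: c ≡ 12 (mod 67), and 12^53 mod 67 = 44.
h = q_inv·(m₁ − m₂) mod p = 11·(12 − 44) mod 23 = 16.
m = m₂ + h·q = 44 + 16·67 = 1116.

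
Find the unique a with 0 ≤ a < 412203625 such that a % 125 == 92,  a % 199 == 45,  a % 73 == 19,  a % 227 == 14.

The moduli are pairwise coprime; N = 125·199·73·227 = 412203625.
N/125 = 3297629; 3297629 ≡ 4 (mod 125); 4·94 ≡ 1, so inverse 94.
N/199 = 2071375; 2071375 ≡ 183 (mod 199); 183·87 ≡ 1, so inverse 87.
N/73 = 5646625; 5646625 ≡ 2 (mod 73); 2·37 ≡ 1, so inverse 37.
N/227 = 1815875; 1815875 ≡ 102 (mod 227); 102·69 ≡ 1, so inverse 69.
a ≡ 92·3297629·94 + 45·2071375·87 + 19·5646625·37 + 14·1815875·69 = 42351041342.
42351041342 mod 412203625 = 306271592.

306271592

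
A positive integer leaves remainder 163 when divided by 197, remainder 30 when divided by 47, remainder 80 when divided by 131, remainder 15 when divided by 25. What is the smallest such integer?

From n ≡ 163 (mod 197) write n = 163 + 197t. Substituting into n ≡ 30 (mod 47) gives 197t ≡ 8 (mod 47), and since 9⁻¹ ≡ 21 (mod 47), t ≡ 27. Hence n ≡ 163 + 197·27 = 5482 (mod 9259).
From n ≡ 5482 (mod 9259) write n = 5482 + 9259t. Substituting into n ≡ 80 (mod 131) gives 9259t ≡ 100 (mod 131), and since 89⁻¹ ≡ 53 (mod 131), t ≡ 60. Hence n ≡ 5482 + 9259·60 = 561022 (mod 1212929).
From n ≡ 561022 (mod 1212929) write n = 561022 + 1212929t. Substituting into n ≡ 15 (mod 25) gives 1212929t ≡ 18 (mod 25), and since 4⁻¹ ≡ 19 (mod 25), t ≡ 17. Hence n ≡ 561022 + 1212929·17 = 21180815 (mod 30323225).

21180815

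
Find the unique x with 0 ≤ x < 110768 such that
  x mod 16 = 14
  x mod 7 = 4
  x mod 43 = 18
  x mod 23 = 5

From x ≡ 14 (mod 16) write x = 14 + 16t. Substituting into x ≡ 4 (mod 7) gives 16t ≡ 4 (mod 7), and since 2⁻¹ ≡ 4 (mod 7), t ≡ 2. Hence x ≡ 14 + 16·2 = 46 (mod 112).
From x ≡ 46 (mod 112) write x = 46 + 112t. Substituting into x ≡ 18 (mod 43) gives 112t ≡ 15 (mod 43), and since 26⁻¹ ≡ 5 (mod 43), t ≡ 32. Hence x ≡ 46 + 112·32 = 3630 (mod 4816).
From x ≡ 3630 (mod 4816) write x = 3630 + 4816t. Substituting into x ≡ 5 (mod 23) gives 4816t ≡ 9 (mod 23), and since 9⁻¹ ≡ 18 (mod 23), t ≡ 1. Hence x ≡ 3630 + 4816·1 = 8446 (mod 110768).

8446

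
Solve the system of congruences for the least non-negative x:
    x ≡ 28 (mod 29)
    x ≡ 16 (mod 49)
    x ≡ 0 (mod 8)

The moduli are pairwise coprime; N = 29·49·8 = 11368.
N/29 = 392; 392 ≡ 15 (mod 29); 15·2 ≡ 1, so inverse 2.
N/49 = 232; 232 ≡ 36 (mod 49); 36·15 ≡ 1, so inverse 15.
N/8 = 1421; 1421 ≡ 5 (mod 8); 5·5 ≡ 1, so inverse 5.
x ≡ 28·392·2 + 16·232·15 + 0·1421·5 = 77632.
77632 mod 11368 = 9424.

9424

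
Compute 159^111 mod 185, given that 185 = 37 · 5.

184

Mod 37: 159 ≡ 11; by Fermat, exponent reduces to 111 mod 36 = 3; 11^3 ≡ 36 (mod 37).
Mod 5: 159 ≡ 4; by Fermat, exponent reduces to 111 mod 4 = 3; 4^3 ≡ 4 (mod 5).
Combine by CRT: x ≡ 36 (mod 37), x ≡ 4 (mod 5) ⇒ x ≡ 184 (mod 185).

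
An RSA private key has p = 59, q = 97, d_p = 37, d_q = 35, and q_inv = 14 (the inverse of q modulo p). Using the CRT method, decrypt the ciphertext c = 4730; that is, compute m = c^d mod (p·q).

5295

m₁ = c^(d_p) mod p: c ≡ 10 (mod 59), and 10^37 mod 59 = 44.
m₂ = c^(d_q) mod q: c ≡ 74 (mod 97), and 74^35 mod 97 = 57.
h = q_inv·(m₁ − m₂) mod p = 14·(44 − 57) mod 59 = 54.
m = m₂ + h·q = 57 + 54·97 = 5295.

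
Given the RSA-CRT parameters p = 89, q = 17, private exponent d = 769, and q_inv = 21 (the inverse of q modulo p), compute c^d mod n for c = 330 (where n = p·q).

d_p = d mod (p−1) = 769 mod 88 = 65; d_q = d mod (q−1) = 1.
m₁ = c^(d_p) mod p: c ≡ 63 (mod 89), and 63^65 mod 89 = 74.
m₂ = c^(d_q) mod q: c ≡ 7 (mod 17), and 7^1 mod 17 = 7.
h = q_inv·(m₁ − m₂) mod p = 21·(74 − 7) mod 89 = 72.
m = m₂ + h·q = 7 + 72·17 = 1231.

1231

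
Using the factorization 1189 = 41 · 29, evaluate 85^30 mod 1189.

Mod 41: 85 ≡ 3; 3^30 ≡ 32 (mod 41).
Mod 29: 85 ≡ 27; by Fermat, exponent reduces to 30 mod 28 = 2; 27^2 ≡ 4 (mod 29).
Combine by CRT: x ≡ 32 (mod 41), x ≡ 4 (mod 29) ⇒ x ≡ 729 (mod 1189).

729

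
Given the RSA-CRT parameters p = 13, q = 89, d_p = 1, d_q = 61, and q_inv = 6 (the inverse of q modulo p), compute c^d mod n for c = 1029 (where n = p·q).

912

m₁ = c^(d_p) mod p: c ≡ 2 (mod 13), and 2^1 mod 13 = 2.
m₂ = c^(d_q) mod q: c ≡ 50 (mod 89), and 50^61 mod 89 = 22.
h = q_inv·(m₁ − m₂) mod p = 6·(2 − 22) mod 13 = 10.
m = m₂ + h·q = 22 + 10·89 = 912.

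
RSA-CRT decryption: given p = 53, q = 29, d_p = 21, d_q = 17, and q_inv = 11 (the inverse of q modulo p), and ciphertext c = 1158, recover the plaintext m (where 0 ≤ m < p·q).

443

m₁ = c^(d_p) mod p: c ≡ 45 (mod 53), and 45^21 mod 53 = 19.
m₂ = c^(d_q) mod q: c ≡ 27 (mod 29), and 27^17 mod 29 = 8.
h = q_inv·(m₁ − m₂) mod p = 11·(19 − 8) mod 53 = 15.
m = m₂ + h·q = 8 + 15·29 = 443.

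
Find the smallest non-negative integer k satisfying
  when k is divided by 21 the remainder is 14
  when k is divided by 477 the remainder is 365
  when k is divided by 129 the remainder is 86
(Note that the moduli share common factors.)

Combine the congruences pairwise.
gcd(21, 477) = 3 and 3 | (365 − 14), so the pair is consistent; merging gives k ≡ 3227 (mod 3339), where 3339 = lcm(21, 477).
gcd(3339, 129) = 3 and 3 | (86 − 3227), so the pair is consistent; merging gives k ≡ 13244 (mod 143577), where 143577 = lcm(3339, 129).
The solution is unique modulo lcm(21, 477, 129) = 143577.

13244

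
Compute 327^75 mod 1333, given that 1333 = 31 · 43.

Mod 31: 327 ≡ 17; by Fermat, exponent reduces to 75 mod 30 = 15; 17^15 ≡ 30 (mod 31).
Mod 43: 327 ≡ 26; by Fermat, exponent reduces to 75 mod 42 = 33; 26^33 ≡ 22 (mod 43).
Combine by CRT: x ≡ 30 (mod 31), x ≡ 22 (mod 43) ⇒ x ≡ 495 (mod 1333).

495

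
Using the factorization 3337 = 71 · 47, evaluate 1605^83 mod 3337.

Mod 71: 1605 ≡ 43; by Fermat, exponent reduces to 83 mod 70 = 13; 43^13 ≡ 36 (mod 71).
Mod 47: 1605 ≡ 7; by Fermat, exponent reduces to 83 mod 46 = 37; 7^37 ≡ 34 (mod 47).
Combine by CRT: x ≡ 36 (mod 71), x ≡ 34 (mod 47) ⇒ x ≡ 3089 (mod 3337).

3089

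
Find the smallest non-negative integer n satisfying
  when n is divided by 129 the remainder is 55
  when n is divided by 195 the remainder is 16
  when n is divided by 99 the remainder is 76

gcd(129, 195) = 3 and 3 | (16 − 55), so the pair is consistent; merging gives n ≡ 5086 (mod 8385), where 8385 = lcm(129, 195).
gcd(8385, 99) = 3 and 3 | (76 − 5086), so the pair is consistent; merging gives n ≡ 21856 (mod 276705), where 276705 = lcm(8385, 99).
The solution is unique modulo lcm(129, 195, 99) = 276705.

21856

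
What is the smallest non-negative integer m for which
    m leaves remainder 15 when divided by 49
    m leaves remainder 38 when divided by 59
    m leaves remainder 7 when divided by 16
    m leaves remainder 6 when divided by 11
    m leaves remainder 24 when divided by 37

6625207

From m ≡ 15 (mod 49) write m = 15 + 49t. Substituting into m ≡ 38 (mod 59) gives 49t ≡ 23 (mod 59), and since 49⁻¹ ≡ 53 (mod 59), t ≡ 39. Hence m ≡ 15 + 49·39 = 1926 (mod 2891).
From m ≡ 1926 (mod 2891) write m = 1926 + 2891t. Substituting into m ≡ 7 (mod 16) gives 2891t ≡ 1 (mod 16), and since 11⁻¹ ≡ 3 (mod 16), t ≡ 3. Hence m ≡ 1926 + 2891·3 = 10599 (mod 46256).
From m ≡ 10599 (mod 46256) write m = 10599 + 46256t. Substituting into m ≡ 6 (mod 11) gives 46256t ≡ 0 (mod 11), and since 1⁻¹ ≡ 1 (mod 11), t ≡ 0. Hence m ≡ 10599 + 46256·0 = 10599 (mod 508816).
From m ≡ 10599 (mod 508816) write m = 10599 + 508816t. Substituting into m ≡ 24 (mod 37) gives 508816t ≡ 7 (mod 37), and since 29⁻¹ ≡ 23 (mod 37), t ≡ 13. Hence m ≡ 10599 + 508816·13 = 6625207 (mod 18826192).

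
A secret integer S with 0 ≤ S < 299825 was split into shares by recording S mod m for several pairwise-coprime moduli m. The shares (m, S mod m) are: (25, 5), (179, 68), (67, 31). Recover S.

184080

The moduli are pairwise coprime; N = 25·179·67 = 299825.
N/25 = 11993; 11993 ≡ 18 (mod 25); 18·7 ≡ 1, so inverse 7.
N/179 = 1675; 1675 ≡ 64 (mod 179); 64·14 ≡ 1, so inverse 14.
N/67 = 4475; 4475 ≡ 53 (mod 67); 53·43 ≡ 1, so inverse 43.
S ≡ 5·11993·7 + 68·1675·14 + 31·4475·43 = 7979530.
7979530 mod 299825 = 184080.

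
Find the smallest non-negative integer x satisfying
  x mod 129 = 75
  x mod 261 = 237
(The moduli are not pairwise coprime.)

8589

gcd(129, 261) = 3 and 3 | (237 − 75), so the pair is consistent; merging gives x ≡ 8589 (mod 11223), where 11223 = lcm(129, 261).
The solution is unique modulo lcm(129, 261) = 11223.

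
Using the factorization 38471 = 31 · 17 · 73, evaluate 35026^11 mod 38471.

Mod 31: 35026 ≡ 27; 27^11 ≡ 27 (mod 31).
Mod 17: 35026 ≡ 6; 6^11 ≡ 5 (mod 17).
Mod 73: 35026 ≡ 59; 59^11 ≡ 11 (mod 73).
Combine by CRT: x ≡ 27 (mod 31), x ≡ 5 (mod 17), x ≡ 11 (mod 73) ⇒ x ≡ 13078 (mod 38471).

13078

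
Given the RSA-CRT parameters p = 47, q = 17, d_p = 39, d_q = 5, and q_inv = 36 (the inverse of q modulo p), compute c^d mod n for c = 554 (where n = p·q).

m₁ = c^(d_p) mod p: c ≡ 37 (mod 47), and 37^39 mod 47 = 24.
m₂ = c^(d_q) mod q: c ≡ 10 (mod 17), and 10^5 mod 17 = 6.
h = q_inv·(m₁ − m₂) mod p = 36·(24 − 6) mod 47 = 37.
m = m₂ + h·q = 6 + 37·17 = 635.

635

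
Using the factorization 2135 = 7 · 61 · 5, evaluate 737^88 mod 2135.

1486

Mod 7: 737 ≡ 2; by Fermat, exponent reduces to 88 mod 6 = 4; 2^4 ≡ 2 (mod 7).
Mod 61: 737 ≡ 5; by Fermat, exponent reduces to 88 mod 60 = 28; 5^28 ≡ 22 (mod 61).
Mod 5: 737 ≡ 2; since 4 | 88, by Fermat 2^88 ≡ 1 (mod 5).
Combine by CRT: x ≡ 2 (mod 7), x ≡ 22 (mod 61), x ≡ 1 (mod 5) ⇒ x ≡ 1486 (mod 2135).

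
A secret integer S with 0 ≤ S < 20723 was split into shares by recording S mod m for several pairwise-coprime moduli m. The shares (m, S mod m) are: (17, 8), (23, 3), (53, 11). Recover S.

3085

The moduli are pairwise coprime; N = 17·23·53 = 20723.
N/17 = 1219; 1219 ≡ 12 (mod 17); 12·10 ≡ 1, so inverse 10.
N/23 = 901; 901 ≡ 4 (mod 23); 4·6 ≡ 1, so inverse 6.
N/53 = 391; 391 ≡ 20 (mod 53); 20·8 ≡ 1, so inverse 8.
S ≡ 8·1219·10 + 3·901·6 + 11·391·8 = 148146.
148146 mod 20723 = 3085.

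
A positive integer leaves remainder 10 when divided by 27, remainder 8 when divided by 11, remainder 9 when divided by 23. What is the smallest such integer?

From a ≡ 10 (mod 27) write a = 10 + 27t. Substituting into a ≡ 8 (mod 11) gives 27t ≡ 9 (mod 11), and since 5⁻¹ ≡ 9 (mod 11), t ≡ 4. Hence a ≡ 10 + 27·4 = 118 (mod 297).
From a ≡ 118 (mod 297) write a = 118 + 297t. Substituting into a ≡ 9 (mod 23) gives 297t ≡ 6 (mod 23), and since 21⁻¹ ≡ 11 (mod 23), t ≡ 20. Hence a ≡ 118 + 297·20 = 6058 (mod 6831).

6058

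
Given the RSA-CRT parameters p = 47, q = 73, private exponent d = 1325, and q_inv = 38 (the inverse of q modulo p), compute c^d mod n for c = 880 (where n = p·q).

2790

d_p = d mod (p−1) = 1325 mod 46 = 37; d_q = d mod (q−1) = 29.
m₁ = c^(d_p) mod p: c ≡ 34 (mod 47), and 34^37 mod 47 = 17.
m₂ = c^(d_q) mod q: c ≡ 4 (mod 73), and 4^29 mod 73 = 16.
h = q_inv·(m₁ − m₂) mod p = 38·(17 − 16) mod 47 = 38.
m = m₂ + h·q = 16 + 38·73 = 2790.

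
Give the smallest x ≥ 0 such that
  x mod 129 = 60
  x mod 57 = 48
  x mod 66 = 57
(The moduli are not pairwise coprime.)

20055

gcd(129, 57) = 3 and 3 | (48 − 60), so the pair is consistent; merging gives x ≡ 447 (mod 2451), where 2451 = lcm(129, 57).
gcd(2451, 66) = 3 and 3 | (57 − 447), so the pair is consistent; merging gives x ≡ 20055 (mod 53922), where 53922 = lcm(2451, 66).
The solution is unique modulo lcm(129, 57, 66) = 53922.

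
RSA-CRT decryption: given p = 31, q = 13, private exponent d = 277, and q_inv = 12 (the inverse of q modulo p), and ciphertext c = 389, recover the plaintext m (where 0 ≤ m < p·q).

12

d_p = d mod (p−1) = 277 mod 30 = 7; d_q = d mod (q−1) = 1.
m₁ = c^(d_p) mod p: c ≡ 17 (mod 31), and 17^7 mod 31 = 12.
m₂ = c^(d_q) mod q: c ≡ 12 (mod 13), and 12^1 mod 13 = 12.
h = q_inv·(m₁ − m₂) mod p = 12·(12 − 12) mod 31 = 0.
m = m₂ + h·q = 12 + 0·13 = 12.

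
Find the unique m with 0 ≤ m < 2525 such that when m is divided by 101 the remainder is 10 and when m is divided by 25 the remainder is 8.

2333

From m ≡ 10 (mod 101) write m = 10 + 101t. Substituting into m ≡ 8 (mod 25) gives 101t ≡ 23 (mod 25), and since 1⁻¹ ≡ 1 (mod 25), t ≡ 23. Hence m ≡ 10 + 101·23 = 2333 (mod 2525).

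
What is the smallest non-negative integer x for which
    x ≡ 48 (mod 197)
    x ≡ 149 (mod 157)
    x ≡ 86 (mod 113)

The moduli are pairwise coprime; N = 197·157·113 = 3494977.
N/197 = 17741; 17741 ≡ 11 (mod 197); 11·18 ≡ 1, so inverse 18.
N/157 = 22261; 22261 ≡ 124 (mod 157); 124·19 ≡ 1, so inverse 19.
N/113 = 30929; 30929 ≡ 80 (mod 113); 80·89 ≡ 1, so inverse 89.
x ≡ 48·17741·18 + 149·22261·19 + 86·30929·89 = 315079681.
315079681 mod 3494977 = 531751.

531751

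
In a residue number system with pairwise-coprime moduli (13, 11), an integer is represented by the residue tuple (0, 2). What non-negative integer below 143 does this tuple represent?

13

From x ≡ 0 (mod 13) write x = 0 + 13t. Substituting into x ≡ 2 (mod 11) gives 13t ≡ 2 (mod 11), and since 2⁻¹ ≡ 6 (mod 11), t ≡ 1. Hence x ≡ 0 + 13·1 = 13 (mod 143).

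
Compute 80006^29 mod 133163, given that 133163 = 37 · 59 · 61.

68557

Mod 37: 80006 ≡ 12; 12^29 ≡ 33 (mod 37).
Mod 59: 80006 ≡ 2; 2^29 ≡ 58 (mod 59).
Mod 61: 80006 ≡ 35; 35^29 ≡ 54 (mod 61).
Combine by CRT: x ≡ 33 (mod 37), x ≡ 58 (mod 59), x ≡ 54 (mod 61) ⇒ x ≡ 68557 (mod 133163).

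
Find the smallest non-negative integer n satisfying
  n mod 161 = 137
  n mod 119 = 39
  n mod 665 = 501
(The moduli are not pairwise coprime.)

152121

Combine the congruences pairwise.
gcd(161, 119) = 7 and 7 | (39 − 137), so the pair is consistent; merging gives n ≡ 1586 (mod 2737), where 2737 = lcm(161, 119).
gcd(2737, 665) = 7 and 7 | (501 − 1586), so the pair is consistent; merging gives n ≡ 152121 (mod 260015), where 260015 = lcm(2737, 665).
The solution is unique modulo lcm(161, 119, 665) = 260015.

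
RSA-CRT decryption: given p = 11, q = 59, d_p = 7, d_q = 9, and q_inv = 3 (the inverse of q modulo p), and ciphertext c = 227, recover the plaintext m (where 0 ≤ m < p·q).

m₁ = c^(d_p) mod p: c ≡ 7 (mod 11), and 7^7 mod 11 = 6.
m₂ = c^(d_q) mod q: c ≡ 50 (mod 59), and 50^9 mod 59 = 2.
h = q_inv·(m₁ − m₂) mod p = 3·(6 − 2) mod 11 = 1.
m = m₂ + h·q = 2 + 1·59 = 61.

61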